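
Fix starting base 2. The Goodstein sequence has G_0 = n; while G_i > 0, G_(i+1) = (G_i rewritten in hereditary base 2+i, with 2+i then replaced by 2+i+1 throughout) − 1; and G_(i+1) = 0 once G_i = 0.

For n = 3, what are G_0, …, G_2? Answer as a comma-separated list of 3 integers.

step 0: 3 = 2 + 1; sub 3 for 2: 3 + 1; = 4; G_1 = 4−1 = 3
step 1: 3 = 3; sub 4 for 3: 4; = 4; G_2 = 4−1 = 3

3, 3, 3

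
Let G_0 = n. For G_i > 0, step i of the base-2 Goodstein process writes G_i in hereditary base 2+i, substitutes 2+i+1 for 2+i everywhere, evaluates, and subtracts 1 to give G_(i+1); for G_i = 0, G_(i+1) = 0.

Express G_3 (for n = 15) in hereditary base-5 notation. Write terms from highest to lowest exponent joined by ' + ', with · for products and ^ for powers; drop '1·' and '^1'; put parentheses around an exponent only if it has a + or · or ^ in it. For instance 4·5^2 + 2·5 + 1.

base 2: 15 = 2^(2 + 1) + 2^2 + 2 + 1; at 3: 3^(3 + 1) + 3^3 + 3 + 1 = 112; next = 111
base 3: 111 = 3^(3 + 1) + 3^3 + 3; at 4: 4^(4 + 1) + 4^4 + 4 = 1284; next = 1283
base 4: 1283 = 4^(4 + 1) + 4^4 + 3; at 5: 5^(5 + 1) + 5^5 + 3 = 18753; next = 18752

5^(5 + 1) + 5^5 + 2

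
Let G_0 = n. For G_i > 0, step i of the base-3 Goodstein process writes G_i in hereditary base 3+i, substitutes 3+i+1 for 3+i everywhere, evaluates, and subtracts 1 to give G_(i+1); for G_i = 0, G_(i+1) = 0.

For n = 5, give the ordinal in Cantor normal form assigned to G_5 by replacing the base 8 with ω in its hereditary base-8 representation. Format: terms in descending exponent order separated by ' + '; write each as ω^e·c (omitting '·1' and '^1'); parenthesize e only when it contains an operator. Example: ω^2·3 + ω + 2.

5 —HB3→ 3 + 2 —bump→ 4 + 2 = 6 —(−1)→ 5
5 —HB4→ 4 + 1 —bump→ 5 + 1 = 6 —(−1)→ 5
5 —HB5→ 5 —bump→ 6 = 6 —(−1)→ 5
5 —HB6→ 5 —bump→ 5 = 5 —(−1)→ 4
4 —HB7→ 4 —bump→ 4 = 4 —(−1)→ 3
3 —HB8→ 3 —bump→ 3 = 3 —(−1)→ 2

3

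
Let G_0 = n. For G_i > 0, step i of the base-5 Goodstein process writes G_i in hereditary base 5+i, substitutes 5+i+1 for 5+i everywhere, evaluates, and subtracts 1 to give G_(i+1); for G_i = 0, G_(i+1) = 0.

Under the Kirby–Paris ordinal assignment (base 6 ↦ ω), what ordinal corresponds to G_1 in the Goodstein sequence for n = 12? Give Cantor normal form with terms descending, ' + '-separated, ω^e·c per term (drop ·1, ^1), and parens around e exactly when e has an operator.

ω·2 + 1

G_0 = 12. HB_5(12) = 2·5 + 2. Bump = 14. G_1 = 13.
G_1 = 13. HB_6(13) = 2·6 + 1. Bump = 15. G_2 = 14.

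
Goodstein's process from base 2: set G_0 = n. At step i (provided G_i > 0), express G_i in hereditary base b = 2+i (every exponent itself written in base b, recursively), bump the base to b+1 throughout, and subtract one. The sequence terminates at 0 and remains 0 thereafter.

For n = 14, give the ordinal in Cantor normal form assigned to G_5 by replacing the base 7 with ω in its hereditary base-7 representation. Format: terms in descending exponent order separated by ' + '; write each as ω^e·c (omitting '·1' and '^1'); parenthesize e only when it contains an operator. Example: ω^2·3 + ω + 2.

G_0=14  [base 2] 2^(2 + 1) + 2^2 + 2  →[2↦3]→  3^(3 + 1) + 3^3 + 3 = 111  −1 ⇒ G_1=110
G_1=110  [base 3] 3^(3 + 1) + 3^3 + 2  →[3↦4]→  4^(4 + 1) + 4^4 + 2 = 1282  −1 ⇒ G_2=1281
G_2=1281  [base 4] 4^(4 + 1) + 4^4 + 1  →[4↦5]→  5^(5 + 1) + 5^5 + 1 = 18751  −1 ⇒ G_3=18750
G_3=18750  [base 5] 5^(5 + 1) + 5^5  →[5↦6]→  6^(6 + 1) + 6^6 = 326592  −1 ⇒ G_4=326591
G_4=326591  [base 6] 6^(6 + 1) + 5·6^5 + 5·6^4 + 5·6^3 + 5·6^2 + 5·6 + 5  →[6↦7]→  7^(7 + 1) + 5·7^5 + 5·7^4 + 5·7^3 + 5·7^2 + 5·7 + 5 = 5862841  −1 ⇒ G_5=5862840
G_5=5862840  [base 7] 7^(7 + 1) + 5·7^5 + 5·7^4 + 5·7^3 + 5·7^2 + 5·7 + 4  →[7↦8]→  8^(8 + 1) + 5·8^5 + 5·8^4 + 5·8^3 + 5·8^2 + 5·8 + 4 = 134404972  −1 ⇒ G_6=134404971

ω^(ω + 1) + ω^5·5 + ω^4·5 + ω^3·5 + ω^2·5 + ω·5 + 4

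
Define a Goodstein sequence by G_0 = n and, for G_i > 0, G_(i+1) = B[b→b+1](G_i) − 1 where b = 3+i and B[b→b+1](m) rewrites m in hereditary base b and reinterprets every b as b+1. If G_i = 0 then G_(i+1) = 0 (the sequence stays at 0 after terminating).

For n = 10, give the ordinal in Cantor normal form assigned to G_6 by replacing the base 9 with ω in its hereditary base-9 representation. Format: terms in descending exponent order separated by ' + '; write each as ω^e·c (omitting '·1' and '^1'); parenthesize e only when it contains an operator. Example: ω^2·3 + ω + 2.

G_0=10  [base 3] 3^2 + 1  →[3↦4]→  4^2 + 1 = 17  −1 ⇒ G_1=16
G_1=16  [base 4] 4^2  →[4↦5]→  5^2 = 25  −1 ⇒ G_2=24
G_2=24  [base 5] 4·5 + 4  →[5↦6]→  4·6 + 4 = 28  −1 ⇒ G_3=27
G_3=27  [base 6] 4·6 + 3  →[6↦7]→  4·7 + 3 = 31  −1 ⇒ G_4=30
G_4=30  [base 7] 4·7 + 2  →[7↦8]→  4·8 + 2 = 34  −1 ⇒ G_5=33
G_5=33  [base 8] 4·8 + 1  →[8↦9]→  4·9 + 1 = 37  −1 ⇒ G_6=36
G_6=36  [base 9] 4·9  →[9↦10]→  4·10 = 40  −1 ⇒ G_7=39

ω·4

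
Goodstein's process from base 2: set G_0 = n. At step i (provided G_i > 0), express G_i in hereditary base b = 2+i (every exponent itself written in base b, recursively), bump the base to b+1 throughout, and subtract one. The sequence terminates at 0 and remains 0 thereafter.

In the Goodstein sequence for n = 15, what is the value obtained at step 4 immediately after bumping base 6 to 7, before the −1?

6588345

step 0: 15 = 2^(2 + 1) + 2^2 + 2 + 1; sub 3 for 2: 3^(3 + 1) + 3^3 + 3 + 1; = 112; G_1 = 112−1 = 111
step 1: 111 = 3^(3 + 1) + 3^3 + 3; sub 4 for 3: 4^(4 + 1) + 4^4 + 4; = 1284; G_2 = 1284−1 = 1283
step 2: 1283 = 4^(4 + 1) + 4^4 + 3; sub 5 for 4: 5^(5 + 1) + 5^5 + 3; = 18753; G_3 = 18753−1 = 18752
step 3: 18752 = 5^(5 + 1) + 5^5 + 2; sub 6 for 5: 6^(6 + 1) + 6^6 + 2; = 326594; G_4 = 326594−1 = 326593
step 4: 326593 = 6^(6 + 1) + 6^6 + 1; sub 7 for 6: 7^(7 + 1) + 7^7 + 1; = 6588345; G_5 = 6588345−1 = 6588344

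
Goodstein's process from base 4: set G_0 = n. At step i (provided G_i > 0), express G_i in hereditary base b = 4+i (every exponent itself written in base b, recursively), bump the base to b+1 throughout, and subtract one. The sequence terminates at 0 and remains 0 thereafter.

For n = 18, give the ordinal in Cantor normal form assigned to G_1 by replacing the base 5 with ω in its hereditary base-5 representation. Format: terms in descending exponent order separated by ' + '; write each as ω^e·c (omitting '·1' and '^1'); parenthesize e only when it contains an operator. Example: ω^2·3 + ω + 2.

(0) 18|_4 = 4^2 + 2 ↦ 5^2 + 2|_5 = 27 ⇒ 26
(1) 26|_5 = 5^2 + 1 ↦ 6^2 + 1|_6 = 37 ⇒ 36

ω^2 + 1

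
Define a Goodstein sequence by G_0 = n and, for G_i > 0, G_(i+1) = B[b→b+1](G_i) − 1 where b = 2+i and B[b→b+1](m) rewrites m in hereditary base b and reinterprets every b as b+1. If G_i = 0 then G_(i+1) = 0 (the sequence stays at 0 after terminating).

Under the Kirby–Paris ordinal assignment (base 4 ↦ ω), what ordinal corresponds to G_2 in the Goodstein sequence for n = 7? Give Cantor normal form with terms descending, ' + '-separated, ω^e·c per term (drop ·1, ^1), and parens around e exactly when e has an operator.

ω^ω + 3

base 2: 7 = 2^2 + 2 + 1; at 3: 3^3 + 3 + 1 = 31; next = 30
base 3: 30 = 3^3 + 3; at 4: 4^4 + 4 = 260; next = 259
base 4: 259 = 4^4 + 3; at 5: 5^5 + 3 = 3128; next = 3127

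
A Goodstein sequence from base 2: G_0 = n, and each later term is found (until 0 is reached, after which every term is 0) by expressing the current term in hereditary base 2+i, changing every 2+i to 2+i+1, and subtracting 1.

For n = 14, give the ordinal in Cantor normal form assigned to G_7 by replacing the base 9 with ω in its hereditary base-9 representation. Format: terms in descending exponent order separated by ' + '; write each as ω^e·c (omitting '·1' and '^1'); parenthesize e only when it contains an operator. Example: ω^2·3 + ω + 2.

ω^(ω + 1) + ω^5·5 + ω^4·5 + ω^3·5 + ω^2·5 + ω·5 + 2

[0] 14 ≡ 2^(2 + 1) + 2^2 + 2 (base 2). Lift 3: 111. −1: 110.
[1] 110 ≡ 3^(3 + 1) + 3^3 + 2 (base 3). Lift 4: 1282. −1: 1281.
[2] 1281 ≡ 4^(4 + 1) + 4^4 + 1 (base 4). Lift 5: 18751. −1: 18750.
[3] 18750 ≡ 5^(5 + 1) + 5^5 (base 5). Lift 6: 326592. −1: 326591.
[4] 326591 ≡ 6^(6 + 1) + 5·6^5 + 5·6^4 + 5·6^3 + 5·6^2 + 5·6 + 5 (base 6). Lift 7: 5862841. −1: 5862840.
[5] 5862840 ≡ 7^(7 + 1) + 5·7^5 + 5·7^4 + 5·7^3 + 5·7^2 + 5·7 + 4 (base 7). Lift 8: 134404972. −1: 134404971.
[6] 134404971 ≡ 8^(8 + 1) + 5·8^5 + 5·8^4 + 5·8^3 + 5·8^2 + 5·8 + 3 (base 8). Lift 9: 3487116549. −1: 3487116548.
[7] 3487116548 ≡ 9^(9 + 1) + 5·9^5 + 5·9^4 + 5·9^3 + 5·9^2 + 5·9 + 2 (base 9). Lift 10: 100000555552. −1: 100000555551.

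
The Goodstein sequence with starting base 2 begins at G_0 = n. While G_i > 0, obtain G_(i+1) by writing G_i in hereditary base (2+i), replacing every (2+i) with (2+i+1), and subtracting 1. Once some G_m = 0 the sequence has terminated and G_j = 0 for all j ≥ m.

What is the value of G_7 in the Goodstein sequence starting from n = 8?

G_0 = 8. HB_2(8) = 2^(2 + 1). Bump = 81. G_1 = 80.
G_1 = 80. HB_3(80) = 2·3^3 + 2·3^2 + 2·3 + 2. Bump = 554. G_2 = 553.
G_2 = 553. HB_4(553) = 2·4^4 + 2·4^2 + 2·4 + 1. Bump = 6311. G_3 = 6310.
G_3 = 6310. HB_5(6310) = 2·5^5 + 2·5^2 + 2·5. Bump = 93396. G_4 = 93395.
G_4 = 93395. HB_6(93395) = 2·6^6 + 2·6^2 + 6 + 5. Bump = 1647196. G_5 = 1647195.
G_5 = 1647195. HB_7(1647195) = 2·7^7 + 2·7^2 + 7 + 4. Bump = 33554572. G_6 = 33554571.
G_6 = 33554571. HB_8(33554571) = 2·8^8 + 2·8^2 + 8 + 3. Bump = 774841152. G_7 = 774841151.
G_7 = 774841151. HB_9(774841151) = 2·9^9 + 2·9^2 + 9 + 2. Bump = 20000000212. G_8 = 20000000211.

774841151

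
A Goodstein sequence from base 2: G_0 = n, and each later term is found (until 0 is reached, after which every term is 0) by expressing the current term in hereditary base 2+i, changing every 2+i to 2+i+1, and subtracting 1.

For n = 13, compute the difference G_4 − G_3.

G_0 = 13. HB_2(13) = 2^(2 + 1) + 2^2 + 1. Bump = 109. G_1 = 108.
G_1 = 108. HB_3(108) = 3^(3 + 1) + 3^3. Bump = 1280. G_2 = 1279.
G_2 = 1279. HB_4(1279) = 4^(4 + 1) + 3·4^3 + 3·4^2 + 3·4 + 3. Bump = 16093. G_3 = 16092.
G_3 = 16092. HB_5(16092) = 5^(5 + 1) + 3·5^3 + 3·5^2 + 3·5 + 2. Bump = 280712. G_4 = 280711.

264619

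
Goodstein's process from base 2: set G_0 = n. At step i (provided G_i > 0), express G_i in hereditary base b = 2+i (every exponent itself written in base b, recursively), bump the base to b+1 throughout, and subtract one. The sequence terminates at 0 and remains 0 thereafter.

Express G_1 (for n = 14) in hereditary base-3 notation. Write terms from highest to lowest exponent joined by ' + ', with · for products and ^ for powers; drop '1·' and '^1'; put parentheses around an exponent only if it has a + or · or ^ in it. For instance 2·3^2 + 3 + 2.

3^(3 + 1) + 3^3 + 2

step 0: 14 = 2^(2 + 1) + 2^2 + 2; sub 3 for 2: 3^(3 + 1) + 3^3 + 3; = 111; G_1 = 111−1 = 110
step 1: 110 = 3^(3 + 1) + 3^3 + 2; sub 4 for 3: 4^(4 + 1) + 4^4 + 2; = 1282; G_2 = 1282−1 = 1281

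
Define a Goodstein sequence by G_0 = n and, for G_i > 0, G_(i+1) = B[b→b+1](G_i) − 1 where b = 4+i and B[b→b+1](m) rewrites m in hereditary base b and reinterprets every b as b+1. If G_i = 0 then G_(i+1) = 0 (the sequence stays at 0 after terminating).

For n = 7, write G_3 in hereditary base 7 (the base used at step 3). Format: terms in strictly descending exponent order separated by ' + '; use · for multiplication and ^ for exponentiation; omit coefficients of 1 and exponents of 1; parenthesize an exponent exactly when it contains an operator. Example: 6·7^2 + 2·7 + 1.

7

(0) 7|_4 = 4 + 3 ↦ 5 + 3|_5 = 8 ⇒ 7
(1) 7|_5 = 5 + 2 ↦ 6 + 2|_6 = 8 ⇒ 7
(2) 7|_6 = 6 + 1 ↦ 7 + 1|_7 = 8 ⇒ 7
(3) 7|_7 = 7 ↦ 8|_8 = 8 ⇒ 7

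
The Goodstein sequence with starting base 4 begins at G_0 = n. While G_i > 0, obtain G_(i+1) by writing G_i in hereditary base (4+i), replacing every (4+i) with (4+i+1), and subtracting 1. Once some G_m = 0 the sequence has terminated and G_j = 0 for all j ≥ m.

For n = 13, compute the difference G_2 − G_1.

i=0: 13 = 3·4 + 1 (b=4); 4→5: 3·5 + 1 = 16; 16−1 = 15
i=1: 15 = 3·5 (b=5); 5→6: 3·6 = 18; 18−1 = 17

2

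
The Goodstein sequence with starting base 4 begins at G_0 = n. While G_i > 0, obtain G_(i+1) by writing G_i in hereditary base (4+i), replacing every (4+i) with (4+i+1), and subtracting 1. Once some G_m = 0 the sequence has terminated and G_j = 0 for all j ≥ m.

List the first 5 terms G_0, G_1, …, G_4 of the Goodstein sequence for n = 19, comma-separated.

base 4: 19 = 4^2 + 3; at 5: 5^2 + 3 = 28; next = 27
base 5: 27 = 5^2 + 2; at 6: 6^2 + 2 = 38; next = 37
base 6: 37 = 6^2 + 1; at 7: 7^2 + 1 = 50; next = 49
base 7: 49 = 7^2; at 8: 8^2 = 64; next = 63

19, 27, 37, 49, 63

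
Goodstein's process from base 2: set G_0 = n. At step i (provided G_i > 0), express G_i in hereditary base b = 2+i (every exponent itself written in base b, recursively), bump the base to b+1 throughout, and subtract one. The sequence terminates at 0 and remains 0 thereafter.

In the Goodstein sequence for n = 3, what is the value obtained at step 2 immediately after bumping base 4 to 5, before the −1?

[0] 3 ≡ 2 + 1 (base 2). Lift 3: 4. −1: 3.
[1] 3 ≡ 3 (base 3). Lift 4: 4. −1: 3.
[2] 3 ≡ 3 (base 4). Lift 5: 3. −1: 2.

3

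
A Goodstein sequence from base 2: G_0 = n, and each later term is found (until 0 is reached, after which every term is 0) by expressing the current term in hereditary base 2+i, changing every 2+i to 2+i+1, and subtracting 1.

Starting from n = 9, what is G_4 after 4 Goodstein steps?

(0) 9|_2 = 2^(2 + 1) + 1 ↦ 3^(3 + 1) + 1|_3 = 82 ⇒ 81
(1) 81|_3 = 3^(3 + 1) ↦ 4^(4 + 1)|_4 = 1024 ⇒ 1023
(2) 1023|_4 = 3·4^4 + 3·4^3 + 3·4^2 + 3·4 + 3 ↦ 3·5^5 + 3·5^3 + 3·5^2 + 3·5 + 3|_5 = 9843 ⇒ 9842
(3) 9842|_5 = 3·5^5 + 3·5^3 + 3·5^2 + 3·5 + 2 ↦ 3·6^6 + 3·6^3 + 3·6^2 + 3·6 + 2|_6 = 140744 ⇒ 140743
(4) 140743|_6 = 3·6^6 + 3·6^3 + 3·6^2 + 3·6 + 1 ↦ 3·7^7 + 3·7^3 + 3·7^2 + 3·7 + 1|_7 = 2471827 ⇒ 2471826

140743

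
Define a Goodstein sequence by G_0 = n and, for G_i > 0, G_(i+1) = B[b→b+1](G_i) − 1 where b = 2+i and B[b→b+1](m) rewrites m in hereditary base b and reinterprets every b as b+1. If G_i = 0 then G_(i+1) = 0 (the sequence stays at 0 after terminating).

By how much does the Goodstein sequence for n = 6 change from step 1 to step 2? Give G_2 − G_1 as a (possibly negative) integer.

228

G_0 = 6. HB_2(6) = 2^2 + 2. Bump = 30. G_1 = 29.
G_1 = 29. HB_3(29) = 3^3 + 2. Bump = 258. G_2 = 257.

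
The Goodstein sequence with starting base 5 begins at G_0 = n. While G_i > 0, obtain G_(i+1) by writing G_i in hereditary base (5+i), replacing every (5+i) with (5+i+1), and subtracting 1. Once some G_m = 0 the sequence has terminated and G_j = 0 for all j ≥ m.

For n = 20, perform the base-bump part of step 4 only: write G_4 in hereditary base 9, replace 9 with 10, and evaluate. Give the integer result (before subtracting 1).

32

G_0=20  [base 5] 4·5  →[5↦6]→  4·6 = 24  −1 ⇒ G_1=23
G_1=23  [base 6] 3·6 + 5  →[6↦7]→  3·7 + 5 = 26  −1 ⇒ G_2=25
G_2=25  [base 7] 3·7 + 4  →[7↦8]→  3·8 + 4 = 28  −1 ⇒ G_3=27
G_3=27  [base 8] 3·8 + 3  →[8↦9]→  3·9 + 3 = 30  −1 ⇒ G_4=29
G_4=29  [base 9] 3·9 + 2  →[9↦10]→  3·10 + 2 = 32  −1 ⇒ G_5=31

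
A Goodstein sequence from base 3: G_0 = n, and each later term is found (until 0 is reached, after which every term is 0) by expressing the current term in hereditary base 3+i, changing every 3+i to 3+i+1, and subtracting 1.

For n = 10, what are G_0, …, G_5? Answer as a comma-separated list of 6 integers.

i=0: 10 = 3^2 + 1 (b=3); 3→4: 4^2 + 1 = 17; 17−1 = 16
i=1: 16 = 4^2 (b=4); 4→5: 5^2 = 25; 25−1 = 24
i=2: 24 = 4·5 + 4 (b=5); 5→6: 4·6 + 4 = 28; 28−1 = 27
i=3: 27 = 4·6 + 3 (b=6); 6→7: 4·7 + 3 = 31; 31−1 = 30
i=4: 30 = 4·7 + 2 (b=7); 7→8: 4·8 + 2 = 34; 34−1 = 33

10, 16, 24, 27, 30, 33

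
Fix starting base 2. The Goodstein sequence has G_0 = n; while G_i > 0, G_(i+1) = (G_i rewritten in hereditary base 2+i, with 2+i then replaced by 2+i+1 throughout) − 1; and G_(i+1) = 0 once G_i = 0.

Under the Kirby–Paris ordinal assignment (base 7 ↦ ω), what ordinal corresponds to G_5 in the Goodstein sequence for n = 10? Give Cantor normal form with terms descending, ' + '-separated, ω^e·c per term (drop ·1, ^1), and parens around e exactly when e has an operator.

ω^ω·5 + ω^5·5 + ω^4·5 + ω^3·5 + ω^2·5 + ω·5 + 4

G_0=10  [base 2] 2^(2 + 1) + 2  →[2↦3]→  3^(3 + 1) + 3 = 84  −1 ⇒ G_1=83
G_1=83  [base 3] 3^(3 + 1) + 2  →[3↦4]→  4^(4 + 1) + 2 = 1026  −1 ⇒ G_2=1025
G_2=1025  [base 4] 4^(4 + 1) + 1  →[4↦5]→  5^(5 + 1) + 1 = 15626  −1 ⇒ G_3=15625
G_3=15625  [base 5] 5^(5 + 1)  →[5↦6]→  6^(6 + 1) = 279936  −1 ⇒ G_4=279935
G_4=279935  [base 6] 5·6^6 + 5·6^5 + 5·6^4 + 5·6^3 + 5·6^2 + 5·6 + 5  →[6↦7]→  5·7^7 + 5·7^5 + 5·7^4 + 5·7^3 + 5·7^2 + 5·7 + 5 = 4215755  −1 ⇒ G_5=4215754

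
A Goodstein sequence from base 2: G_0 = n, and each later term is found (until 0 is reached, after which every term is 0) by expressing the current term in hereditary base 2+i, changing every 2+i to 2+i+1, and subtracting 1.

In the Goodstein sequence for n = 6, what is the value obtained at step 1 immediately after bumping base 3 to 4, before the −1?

258

i=0: 6 = 2^2 + 2 (b=2); 2→3: 3^3 + 3 = 30; 30−1 = 29
i=1: 29 = 3^3 + 2 (b=3); 3→4: 4^4 + 2 = 258; 258−1 = 257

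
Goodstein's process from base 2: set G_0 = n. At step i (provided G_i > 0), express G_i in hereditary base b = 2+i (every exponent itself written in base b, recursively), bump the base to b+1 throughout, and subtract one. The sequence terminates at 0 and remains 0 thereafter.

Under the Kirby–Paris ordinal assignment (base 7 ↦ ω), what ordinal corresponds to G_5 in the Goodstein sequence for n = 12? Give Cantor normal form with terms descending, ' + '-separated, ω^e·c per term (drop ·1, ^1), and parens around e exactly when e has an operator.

ω^(ω + 1) + ω^2·2 + ω + 4

i=0: 12 = 2^(2 + 1) + 2^2 (b=2); 2→3: 3^(3 + 1) + 3^3 = 108; 108−1 = 107
i=1: 107 = 3^(3 + 1) + 2·3^2 + 2·3 + 2 (b=3); 3→4: 4^(4 + 1) + 2·4^2 + 2·4 + 2 = 1066; 1066−1 = 1065
i=2: 1065 = 4^(4 + 1) + 2·4^2 + 2·4 + 1 (b=4); 4→5: 5^(5 + 1) + 2·5^2 + 2·5 + 1 = 15686; 15686−1 = 15685
i=3: 15685 = 5^(5 + 1) + 2·5^2 + 2·5 (b=5); 5→6: 6^(6 + 1) + 2·6^2 + 2·6 = 280020; 280020−1 = 280019
i=4: 280019 = 6^(6 + 1) + 2·6^2 + 6 + 5 (b=6); 6→7: 7^(7 + 1) + 2·7^2 + 7 + 5 = 5764911; 5764911−1 = 5764910
i=5: 5764910 = 7^(7 + 1) + 2·7^2 + 7 + 4 (b=7); 7→8: 8^(8 + 1) + 2·8^2 + 8 + 4 = 134217868; 134217868−1 = 134217867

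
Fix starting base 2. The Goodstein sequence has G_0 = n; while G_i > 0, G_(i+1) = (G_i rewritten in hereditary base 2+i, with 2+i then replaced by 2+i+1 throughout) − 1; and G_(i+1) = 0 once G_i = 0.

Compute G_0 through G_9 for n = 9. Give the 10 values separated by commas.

9, 81, 1023, 9842, 140743, 2471826, 50333399, 1162263921, 30000003325, 855935016215

step 0: 9 = 2^(2 + 1) + 1; sub 3 for 2: 3^(3 + 1) + 1; = 82; G_1 = 82−1 = 81
step 1: 81 = 3^(3 + 1); sub 4 for 3: 4^(4 + 1); = 1024; G_2 = 1024−1 = 1023
step 2: 1023 = 3·4^4 + 3·4^3 + 3·4^2 + 3·4 + 3; sub 5 for 4: 3·5^5 + 3·5^3 + 3·5^2 + 3·5 + 3; = 9843; G_3 = 9843−1 = 9842
step 3: 9842 = 3·5^5 + 3·5^3 + 3·5^2 + 3·5 + 2; sub 6 for 5: 3·6^6 + 3·6^3 + 3·6^2 + 3·6 + 2; = 140744; G_4 = 140744−1 = 140743
step 4: 140743 = 3·6^6 + 3·6^3 + 3·6^2 + 3·6 + 1; sub 7 for 6: 3·7^7 + 3·7^3 + 3·7^2 + 3·7 + 1; = 2471827; G_5 = 2471827−1 = 2471826
step 5: 2471826 = 3·7^7 + 3·7^3 + 3·7^2 + 3·7; sub 8 for 7: 3·8^8 + 3·8^3 + 3·8^2 + 3·8; = 50333400; G_6 = 50333400−1 = 50333399
step 6: 50333399 = 3·8^8 + 3·8^3 + 3·8^2 + 2·8 + 7; sub 9 for 8: 3·9^9 + 3·9^3 + 3·9^2 + 2·9 + 7; = 1162263922; G_7 = 1162263922−1 = 1162263921
step 7: 1162263921 = 3·9^9 + 3·9^3 + 3·9^2 + 2·9 + 6; sub 10 for 9: 3·10^10 + 3·10^3 + 3·10^2 + 2·10 + 6; = 30000003326; G_8 = 30000003326−1 = 30000003325
step 8: 30000003325 = 3·10^10 + 3·10^3 + 3·10^2 + 2·10 + 5; sub 11 for 10: 3·11^11 + 3·11^3 + 3·11^2 + 2·11 + 5; = 855935016216; G_9 = 855935016216−1 = 855935016215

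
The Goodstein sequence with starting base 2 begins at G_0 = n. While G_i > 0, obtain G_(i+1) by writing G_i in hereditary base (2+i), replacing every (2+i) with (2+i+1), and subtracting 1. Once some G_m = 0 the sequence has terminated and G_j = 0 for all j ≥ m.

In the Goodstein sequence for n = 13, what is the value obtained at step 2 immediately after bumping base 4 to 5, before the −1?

13 —HB2→ 2^(2 + 1) + 2^2 + 1 —bump→ 3^(3 + 1) + 3^3 + 1 = 109 —(−1)→ 108
108 —HB3→ 3^(3 + 1) + 3^3 —bump→ 4^(4 + 1) + 4^4 = 1280 —(−1)→ 1279
1279 —HB4→ 4^(4 + 1) + 3·4^3 + 3·4^2 + 3·4 + 3 —bump→ 5^(5 + 1) + 3·5^3 + 3·5^2 + 3·5 + 3 = 16093 —(−1)→ 16092

16093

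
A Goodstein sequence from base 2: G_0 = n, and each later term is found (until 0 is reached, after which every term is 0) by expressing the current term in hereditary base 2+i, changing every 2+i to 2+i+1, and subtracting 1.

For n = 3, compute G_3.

(0) 3|_2 = 2 + 1 ↦ 3 + 1|_3 = 4 ⇒ 3
(1) 3|_3 = 3 ↦ 4|_4 = 4 ⇒ 3
(2) 3|_4 = 3 ↦ 3|_5 = 3 ⇒ 2
(3) 2|_5 = 2 ↦ 2|_6 = 2 ⇒ 1

2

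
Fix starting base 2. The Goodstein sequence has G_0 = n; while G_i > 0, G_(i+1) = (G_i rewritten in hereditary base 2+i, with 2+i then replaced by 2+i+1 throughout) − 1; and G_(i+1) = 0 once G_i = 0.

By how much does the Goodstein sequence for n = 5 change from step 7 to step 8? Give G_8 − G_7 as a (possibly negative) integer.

871

G_0 = 5. HB_2(5) = 2^2 + 1. Bump = 28. G_1 = 27.
G_1 = 27. HB_3(27) = 3^3. Bump = 256. G_2 = 255.
G_2 = 255. HB_4(255) = 3·4^3 + 3·4^2 + 3·4 + 3. Bump = 468. G_3 = 467.
G_3 = 467. HB_5(467) = 3·5^3 + 3·5^2 + 3·5 + 2. Bump = 776. G_4 = 775.
G_4 = 775. HB_6(775) = 3·6^3 + 3·6^2 + 3·6 + 1. Bump = 1198. G_5 = 1197.
G_5 = 1197. HB_7(1197) = 3·7^3 + 3·7^2 + 3·7. Bump = 1752. G_6 = 1751.
G_6 = 1751. HB_8(1751) = 3·8^3 + 3·8^2 + 2·8 + 7. Bump = 2455. G_7 = 2454.
G_7 = 2454. HB_9(2454) = 3·9^3 + 3·9^2 + 2·9 + 6. Bump = 3326. G_8 = 3325.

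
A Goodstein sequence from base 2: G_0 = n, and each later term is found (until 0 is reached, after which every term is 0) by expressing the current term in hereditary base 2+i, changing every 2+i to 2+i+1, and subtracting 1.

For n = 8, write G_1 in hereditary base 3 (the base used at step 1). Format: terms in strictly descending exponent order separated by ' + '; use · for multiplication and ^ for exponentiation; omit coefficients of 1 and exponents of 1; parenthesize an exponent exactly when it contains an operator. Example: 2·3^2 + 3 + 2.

2·3^3 + 2·3^2 + 2·3 + 2

base 2: 8 = 2^(2 + 1); at 3: 3^(3 + 1) = 81; next = 80
base 3: 80 = 2·3^3 + 2·3^2 + 2·3 + 2; at 4: 2·4^4 + 2·4^2 + 2·4 + 2 = 554; next = 553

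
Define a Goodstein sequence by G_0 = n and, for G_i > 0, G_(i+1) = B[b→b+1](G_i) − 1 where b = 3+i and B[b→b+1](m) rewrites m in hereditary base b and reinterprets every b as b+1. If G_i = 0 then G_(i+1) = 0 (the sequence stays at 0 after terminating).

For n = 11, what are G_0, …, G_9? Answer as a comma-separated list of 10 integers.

(0) 11|_3 = 3^2 + 2 ↦ 4^2 + 2|_4 = 18 ⇒ 17
(1) 17|_4 = 4^2 + 1 ↦ 5^2 + 1|_5 = 26 ⇒ 25
(2) 25|_5 = 5^2 ↦ 6^2|_6 = 36 ⇒ 35
(3) 35|_6 = 5·6 + 5 ↦ 5·7 + 5|_7 = 40 ⇒ 39
(4) 39|_7 = 5·7 + 4 ↦ 5·8 + 4|_8 = 44 ⇒ 43
(5) 43|_8 = 5·8 + 3 ↦ 5·9 + 3|_9 = 48 ⇒ 47
(6) 47|_9 = 5·9 + 2 ↦ 5·10 + 2|_10 = 52 ⇒ 51
(7) 51|_10 = 5·10 + 1 ↦ 5·11 + 1|_11 = 56 ⇒ 55
(8) 55|_11 = 5·11 ↦ 5·12|_12 = 60 ⇒ 59

11, 17, 25, 35, 39, 43, 47, 51, 55, 59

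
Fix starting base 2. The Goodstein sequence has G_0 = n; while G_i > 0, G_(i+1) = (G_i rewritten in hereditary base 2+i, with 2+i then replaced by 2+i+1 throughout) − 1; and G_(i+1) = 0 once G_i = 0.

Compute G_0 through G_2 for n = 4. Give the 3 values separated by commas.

4, 26, 41

G_0 = 4. HB_2(4) = 2^2. Bump = 27. G_1 = 26.
G_1 = 26. HB_3(26) = 2·3^2 + 2·3 + 2. Bump = 42. G_2 = 41.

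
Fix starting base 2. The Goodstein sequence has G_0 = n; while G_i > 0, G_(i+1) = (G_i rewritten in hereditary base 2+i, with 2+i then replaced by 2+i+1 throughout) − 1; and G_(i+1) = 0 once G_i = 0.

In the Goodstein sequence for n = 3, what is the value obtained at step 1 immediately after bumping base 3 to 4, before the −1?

4

step 0: 3 = 2 + 1; sub 3 for 2: 3 + 1; = 4; G_1 = 4−1 = 3
step 1: 3 = 3; sub 4 for 3: 4; = 4; G_2 = 4−1 = 3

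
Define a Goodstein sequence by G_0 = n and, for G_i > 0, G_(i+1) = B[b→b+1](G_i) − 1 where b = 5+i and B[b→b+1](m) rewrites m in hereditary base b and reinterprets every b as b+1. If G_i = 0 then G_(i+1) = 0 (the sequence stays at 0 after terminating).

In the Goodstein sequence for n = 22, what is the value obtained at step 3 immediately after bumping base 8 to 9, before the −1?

G_0=22  [base 5] 4·5 + 2  →[5↦6]→  4·6 + 2 = 26  −1 ⇒ G_1=25
G_1=25  [base 6] 4·6 + 1  →[6↦7]→  4·7 + 1 = 29  −1 ⇒ G_2=28
G_2=28  [base 7] 4·7  →[7↦8]→  4·8 = 32  −1 ⇒ G_3=31

34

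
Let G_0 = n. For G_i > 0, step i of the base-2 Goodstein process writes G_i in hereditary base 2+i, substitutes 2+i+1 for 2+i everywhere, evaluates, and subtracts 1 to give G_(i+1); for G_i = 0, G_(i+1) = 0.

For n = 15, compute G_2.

1283

base 2: 15 = 2^(2 + 1) + 2^2 + 2 + 1; at 3: 3^(3 + 1) + 3^3 + 3 + 1 = 112; next = 111
base 3: 111 = 3^(3 + 1) + 3^3 + 3; at 4: 4^(4 + 1) + 4^4 + 4 = 1284; next = 1283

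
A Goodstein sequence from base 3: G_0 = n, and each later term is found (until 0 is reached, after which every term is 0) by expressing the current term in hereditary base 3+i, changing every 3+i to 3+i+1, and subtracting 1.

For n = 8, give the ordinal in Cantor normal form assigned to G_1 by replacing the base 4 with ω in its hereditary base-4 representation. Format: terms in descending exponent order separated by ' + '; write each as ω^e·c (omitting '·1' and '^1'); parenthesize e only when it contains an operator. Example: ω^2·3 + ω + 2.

ω·2 + 1

[0] 8 ≡ 2·3 + 2 (base 3). Lift 4: 10. −1: 9.
[1] 9 ≡ 2·4 + 1 (base 4). Lift 5: 11. −1: 10.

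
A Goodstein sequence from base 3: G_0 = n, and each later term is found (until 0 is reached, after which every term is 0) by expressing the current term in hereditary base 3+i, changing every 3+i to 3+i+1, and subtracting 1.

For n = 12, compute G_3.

37

G_0=12  [base 3] 3^2 + 3  →[3↦4]→  4^2 + 4 = 20  −1 ⇒ G_1=19
G_1=19  [base 4] 4^2 + 3  →[4↦5]→  5^2 + 3 = 28  −1 ⇒ G_2=27
G_2=27  [base 5] 5^2 + 2  →[5↦6]→  6^2 + 2 = 38  −1 ⇒ G_3=37
G_3=37  [base 6] 6^2 + 1  →[6↦7]→  7^2 + 1 = 50  −1 ⇒ G_4=49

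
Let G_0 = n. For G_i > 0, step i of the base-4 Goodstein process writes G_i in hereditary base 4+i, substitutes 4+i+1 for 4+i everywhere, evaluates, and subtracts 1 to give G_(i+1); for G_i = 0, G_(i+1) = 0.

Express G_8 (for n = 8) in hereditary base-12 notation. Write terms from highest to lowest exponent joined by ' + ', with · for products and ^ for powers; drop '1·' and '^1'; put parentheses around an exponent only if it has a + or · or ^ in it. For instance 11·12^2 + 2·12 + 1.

7

8 —HB4→ 2·4 —bump→ 2·5 = 10 —(−1)→ 9
9 —HB5→ 5 + 4 —bump→ 6 + 4 = 10 —(−1)→ 9
9 —HB6→ 6 + 3 —bump→ 7 + 3 = 10 —(−1)→ 9
9 —HB7→ 7 + 2 —bump→ 8 + 2 = 10 —(−1)→ 9
9 —HB8→ 8 + 1 —bump→ 9 + 1 = 10 —(−1)→ 9
9 —HB9→ 9 —bump→ 10 = 10 —(−1)→ 9
9 —HB10→ 9 —bump→ 9 = 9 —(−1)→ 8
8 —HB11→ 8 —bump→ 8 = 8 —(−1)→ 7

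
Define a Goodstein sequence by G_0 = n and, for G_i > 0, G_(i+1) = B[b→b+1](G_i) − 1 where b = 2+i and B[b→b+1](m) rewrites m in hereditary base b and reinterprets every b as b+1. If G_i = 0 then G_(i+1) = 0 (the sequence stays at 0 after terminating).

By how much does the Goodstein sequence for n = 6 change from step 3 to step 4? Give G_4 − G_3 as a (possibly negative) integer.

43530

G_0=6  [base 2] 2^2 + 2  →[2↦3]→  3^3 + 3 = 30  −1 ⇒ G_1=29
G_1=29  [base 3] 3^3 + 2  →[3↦4]→  4^4 + 2 = 258  −1 ⇒ G_2=257
G_2=257  [base 4] 4^4 + 1  →[4↦5]→  5^5 + 1 = 3126  −1 ⇒ G_3=3125
G_3=3125  [base 5] 5^5  →[5↦6]→  6^6 = 46656  −1 ⇒ G_4=46655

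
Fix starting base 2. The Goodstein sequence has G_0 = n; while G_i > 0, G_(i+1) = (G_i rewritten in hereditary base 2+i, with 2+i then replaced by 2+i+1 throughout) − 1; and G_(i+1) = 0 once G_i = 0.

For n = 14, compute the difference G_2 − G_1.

14 —HB2→ 2^(2 + 1) + 2^2 + 2 —bump→ 3^(3 + 1) + 3^3 + 3 = 111 —(−1)→ 110
110 —HB3→ 3^(3 + 1) + 3^3 + 2 —bump→ 4^(4 + 1) + 4^4 + 2 = 1282 —(−1)→ 1281

1171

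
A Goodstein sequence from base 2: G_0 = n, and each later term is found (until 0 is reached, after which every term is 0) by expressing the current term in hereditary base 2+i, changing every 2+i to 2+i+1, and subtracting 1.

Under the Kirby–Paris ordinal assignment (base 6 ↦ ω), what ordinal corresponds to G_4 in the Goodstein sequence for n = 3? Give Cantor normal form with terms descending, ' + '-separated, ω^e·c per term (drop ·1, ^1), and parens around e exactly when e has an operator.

(0) 3|_2 = 2 + 1 ↦ 3 + 1|_3 = 4 ⇒ 3
(1) 3|_3 = 3 ↦ 4|_4 = 4 ⇒ 3
(2) 3|_4 = 3 ↦ 3|_5 = 3 ⇒ 2
(3) 2|_5 = 2 ↦ 2|_6 = 2 ⇒ 1
(4) 1|_6 = 1 ↦ 1|_7 = 1 ⇒ 0

1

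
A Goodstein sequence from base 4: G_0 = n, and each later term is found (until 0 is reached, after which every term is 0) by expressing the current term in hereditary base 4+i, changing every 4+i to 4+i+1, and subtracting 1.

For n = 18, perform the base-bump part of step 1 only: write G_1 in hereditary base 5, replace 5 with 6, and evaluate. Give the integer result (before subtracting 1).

G_0=18  [base 4] 4^2 + 2  →[4↦5]→  5^2 + 2 = 27  −1 ⇒ G_1=26
G_1=26  [base 5] 5^2 + 1  →[5↦6]→  6^2 + 1 = 37  −1 ⇒ G_2=36

37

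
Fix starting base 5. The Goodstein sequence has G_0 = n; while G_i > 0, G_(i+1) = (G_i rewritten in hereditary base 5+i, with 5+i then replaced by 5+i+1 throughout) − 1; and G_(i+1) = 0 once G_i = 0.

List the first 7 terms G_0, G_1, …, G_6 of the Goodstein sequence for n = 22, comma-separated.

G_0=22  [base 5] 4·5 + 2  →[5↦6]→  4·6 + 2 = 26  −1 ⇒ G_1=25
G_1=25  [base 6] 4·6 + 1  →[6↦7]→  4·7 + 1 = 29  −1 ⇒ G_2=28
G_2=28  [base 7] 4·7  →[7↦8]→  4·8 = 32  −1 ⇒ G_3=31
G_3=31  [base 8] 3·8 + 7  →[8↦9]→  3·9 + 7 = 34  −1 ⇒ G_4=33
G_4=33  [base 9] 3·9 + 6  →[9↦10]→  3·10 + 6 = 36  −1 ⇒ G_5=35
G_5=35  [base 10] 3·10 + 5  →[10↦11]→  3·11 + 5 = 38  −1 ⇒ G_6=37

22, 25, 28, 31, 33, 35, 37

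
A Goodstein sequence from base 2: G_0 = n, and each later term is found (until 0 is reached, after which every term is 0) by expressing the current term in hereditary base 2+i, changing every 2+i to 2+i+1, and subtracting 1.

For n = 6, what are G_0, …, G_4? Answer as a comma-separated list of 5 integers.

6 —HB2→ 2^2 + 2 —bump→ 3^3 + 3 = 30 —(−1)→ 29
29 —HB3→ 3^3 + 2 —bump→ 4^4 + 2 = 258 —(−1)→ 257
257 —HB4→ 4^4 + 1 —bump→ 5^5 + 1 = 3126 —(−1)→ 3125
3125 —HB5→ 5^5 —bump→ 6^6 = 46656 —(−1)→ 46655

6, 29, 257, 3125, 46655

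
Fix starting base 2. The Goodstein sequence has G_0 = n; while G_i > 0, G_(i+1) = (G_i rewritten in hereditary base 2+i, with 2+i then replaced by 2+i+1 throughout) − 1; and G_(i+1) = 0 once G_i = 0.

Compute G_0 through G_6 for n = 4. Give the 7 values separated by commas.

(0) 4|_2 = 2^2 ↦ 3^3|_3 = 27 ⇒ 26
(1) 26|_3 = 2·3^2 + 2·3 + 2 ↦ 2·4^2 + 2·4 + 2|_4 = 42 ⇒ 41
(2) 41|_4 = 2·4^2 + 2·4 + 1 ↦ 2·5^2 + 2·5 + 1|_5 = 61 ⇒ 60
(3) 60|_5 = 2·5^2 + 2·5 ↦ 2·6^2 + 2·6|_6 = 84 ⇒ 83
(4) 83|_6 = 2·6^2 + 6 + 5 ↦ 2·7^2 + 7 + 5|_7 = 110 ⇒ 109
(5) 109|_7 = 2·7^2 + 7 + 4 ↦ 2·8^2 + 8 + 4|_8 = 140 ⇒ 139

4, 26, 41, 60, 83, 109, 139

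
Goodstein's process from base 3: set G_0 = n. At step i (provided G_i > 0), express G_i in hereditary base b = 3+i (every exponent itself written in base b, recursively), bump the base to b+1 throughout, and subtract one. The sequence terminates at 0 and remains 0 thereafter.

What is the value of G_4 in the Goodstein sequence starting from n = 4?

2

step 0: 4 = 3 + 1; sub 4 for 3: 4 + 1; = 5; G_1 = 5−1 = 4
step 1: 4 = 4; sub 5 for 4: 5; = 5; G_2 = 5−1 = 4
step 2: 4 = 4; sub 6 for 5: 4; = 4; G_3 = 4−1 = 3
step 3: 3 = 3; sub 7 for 6: 3; = 3; G_4 = 3−1 = 2
step 4: 2 = 2; sub 8 for 7: 2; = 2; G_5 = 2−1 = 1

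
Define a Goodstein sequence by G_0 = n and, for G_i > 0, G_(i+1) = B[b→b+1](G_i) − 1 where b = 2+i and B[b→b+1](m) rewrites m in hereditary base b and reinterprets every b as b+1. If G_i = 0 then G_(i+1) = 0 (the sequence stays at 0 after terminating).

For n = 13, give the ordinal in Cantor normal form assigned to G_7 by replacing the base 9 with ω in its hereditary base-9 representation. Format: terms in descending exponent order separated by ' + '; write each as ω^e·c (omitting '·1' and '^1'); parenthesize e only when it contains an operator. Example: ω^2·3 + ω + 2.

G_0=13  [base 2] 2^(2 + 1) + 2^2 + 1  →[2↦3]→  3^(3 + 1) + 3^3 + 1 = 109  −1 ⇒ G_1=108
G_1=108  [base 3] 3^(3 + 1) + 3^3  →[3↦4]→  4^(4 + 1) + 4^4 = 1280  −1 ⇒ G_2=1279
G_2=1279  [base 4] 4^(4 + 1) + 3·4^3 + 3·4^2 + 3·4 + 3  →[4↦5]→  5^(5 + 1) + 3·5^3 + 3·5^2 + 3·5 + 3 = 16093  −1 ⇒ G_3=16092
G_3=16092  [base 5] 5^(5 + 1) + 3·5^3 + 3·5^2 + 3·5 + 2  →[5↦6]→  6^(6 + 1) + 3·6^3 + 3·6^2 + 3·6 + 2 = 280712  −1 ⇒ G_4=280711
G_4=280711  [base 6] 6^(6 + 1) + 3·6^3 + 3·6^2 + 3·6 + 1  →[6↦7]→  7^(7 + 1) + 3·7^3 + 3·7^2 + 3·7 + 1 = 5765999  −1 ⇒ G_5=5765998
G_5=5765998  [base 7] 7^(7 + 1) + 3·7^3 + 3·7^2 + 3·7  →[7↦8]→  8^(8 + 1) + 3·8^3 + 3·8^2 + 3·8 = 134219480  −1 ⇒ G_6=134219479
G_6=134219479  [base 8] 8^(8 + 1) + 3·8^3 + 3·8^2 + 2·8 + 7  →[8↦9]→  9^(9 + 1) + 3·9^3 + 3·9^2 + 2·9 + 7 = 3486786856  −1 ⇒ G_7=3486786855
G_7=3486786855  [base 9] 9^(9 + 1) + 3·9^3 + 3·9^2 + 2·9 + 6  →[9↦10]→  10^(10 + 1) + 3·10^3 + 3·10^2 + 2·10 + 6 = 100000003326  −1 ⇒ G_8=100000003325

ω^(ω + 1) + ω^3·3 + ω^2·3 + ω·2 + 6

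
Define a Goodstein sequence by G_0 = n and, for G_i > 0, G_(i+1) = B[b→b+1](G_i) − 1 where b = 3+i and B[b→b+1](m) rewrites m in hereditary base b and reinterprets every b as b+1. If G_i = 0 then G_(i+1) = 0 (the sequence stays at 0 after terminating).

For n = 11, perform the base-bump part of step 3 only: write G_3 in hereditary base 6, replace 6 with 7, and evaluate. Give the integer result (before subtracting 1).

40

G_0=11  [base 3] 3^2 + 2  →[3↦4]→  4^2 + 2 = 18  −1 ⇒ G_1=17
G_1=17  [base 4] 4^2 + 1  →[4↦5]→  5^2 + 1 = 26  −1 ⇒ G_2=25
G_2=25  [base 5] 5^2  →[5↦6]→  6^2 = 36  −1 ⇒ G_3=35
G_3=35  [base 6] 5·6 + 5  →[6↦7]→  5·7 + 5 = 40  −1 ⇒ G_4=39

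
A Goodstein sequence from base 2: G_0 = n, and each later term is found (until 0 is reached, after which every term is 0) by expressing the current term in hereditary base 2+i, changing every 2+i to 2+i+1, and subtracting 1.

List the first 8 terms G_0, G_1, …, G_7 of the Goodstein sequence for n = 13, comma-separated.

step 0: 13 = 2^(2 + 1) + 2^2 + 1; sub 3 for 2: 3^(3 + 1) + 3^3 + 1; = 109; G_1 = 109−1 = 108
step 1: 108 = 3^(3 + 1) + 3^3; sub 4 for 3: 4^(4 + 1) + 4^4; = 1280; G_2 = 1280−1 = 1279
step 2: 1279 = 4^(4 + 1) + 3·4^3 + 3·4^2 + 3·4 + 3; sub 5 for 4: 5^(5 + 1) + 3·5^3 + 3·5^2 + 3·5 + 3; = 16093; G_3 = 16093−1 = 16092
step 3: 16092 = 5^(5 + 1) + 3·5^3 + 3·5^2 + 3·5 + 2; sub 6 for 5: 6^(6 + 1) + 3·6^3 + 3·6^2 + 3·6 + 2; = 280712; G_4 = 280712−1 = 280711
step 4: 280711 = 6^(6 + 1) + 3·6^3 + 3·6^2 + 3·6 + 1; sub 7 for 6: 7^(7 + 1) + 3·7^3 + 3·7^2 + 3·7 + 1; = 5765999; G_5 = 5765999−1 = 5765998
step 5: 5765998 = 7^(7 + 1) + 3·7^3 + 3·7^2 + 3·7; sub 8 for 7: 8^(8 + 1) + 3·8^3 + 3·8^2 + 3·8; = 134219480; G_6 = 134219480−1 = 134219479
step 6: 134219479 = 8^(8 + 1) + 3·8^3 + 3·8^2 + 2·8 + 7; sub 9 for 8: 9^(9 + 1) + 3·9^3 + 3·9^2 + 2·9 + 7; = 3486786856; G_7 = 3486786856−1 = 3486786855

13, 108, 1279, 16092, 280711, 5765998, 134219479, 3486786855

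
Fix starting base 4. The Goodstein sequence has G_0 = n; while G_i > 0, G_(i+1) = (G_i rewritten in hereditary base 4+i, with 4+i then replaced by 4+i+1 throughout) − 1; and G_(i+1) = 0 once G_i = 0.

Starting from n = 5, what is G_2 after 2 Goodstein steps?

5

i=0: 5 = 4 + 1 (b=4); 4→5: 5 + 1 = 6; 6−1 = 5
i=1: 5 = 5 (b=5); 5→6: 6 = 6; 6−1 = 5
i=2: 5 = 5 (b=6); 6→7: 5 = 5; 5−1 = 4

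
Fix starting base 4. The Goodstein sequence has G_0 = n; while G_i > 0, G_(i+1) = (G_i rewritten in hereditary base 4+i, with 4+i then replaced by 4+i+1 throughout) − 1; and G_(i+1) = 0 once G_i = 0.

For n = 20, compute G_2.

i=0: 20 = 4^2 + 4 (b=4); 4→5: 5^2 + 5 = 30; 30−1 = 29
i=1: 29 = 5^2 + 4 (b=5); 5→6: 6^2 + 4 = 40; 40−1 = 39
i=2: 39 = 6^2 + 3 (b=6); 6→7: 7^2 + 3 = 52; 52−1 = 51

39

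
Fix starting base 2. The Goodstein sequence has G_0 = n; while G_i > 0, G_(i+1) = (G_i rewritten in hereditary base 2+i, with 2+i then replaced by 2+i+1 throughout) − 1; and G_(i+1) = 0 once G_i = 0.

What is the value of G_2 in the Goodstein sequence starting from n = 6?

step 0: 6 = 2^2 + 2; sub 3 for 2: 3^3 + 3; = 30; G_1 = 30−1 = 29
step 1: 29 = 3^3 + 2; sub 4 for 3: 4^4 + 2; = 258; G_2 = 258−1 = 257

257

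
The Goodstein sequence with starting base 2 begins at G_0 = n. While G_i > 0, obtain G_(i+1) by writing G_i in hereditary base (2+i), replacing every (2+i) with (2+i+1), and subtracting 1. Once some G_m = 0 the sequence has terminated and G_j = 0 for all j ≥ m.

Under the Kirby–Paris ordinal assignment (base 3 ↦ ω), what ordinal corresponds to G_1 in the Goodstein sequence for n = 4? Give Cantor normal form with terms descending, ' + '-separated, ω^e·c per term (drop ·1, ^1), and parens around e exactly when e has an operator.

ω^2·2 + ω·2 + 2

[0] 4 ≡ 2^2 (base 2). Lift 3: 27. −1: 26.
[1] 26 ≡ 2·3^2 + 2·3 + 2 (base 3). Lift 4: 42. −1: 41.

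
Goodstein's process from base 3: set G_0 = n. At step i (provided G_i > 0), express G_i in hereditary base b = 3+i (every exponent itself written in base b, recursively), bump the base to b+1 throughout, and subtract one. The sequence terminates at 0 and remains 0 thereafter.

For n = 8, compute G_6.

11

i=0: 8 = 2·3 + 2 (b=3); 3→4: 2·4 + 2 = 10; 10−1 = 9
i=1: 9 = 2·4 + 1 (b=4); 4→5: 2·5 + 1 = 11; 11−1 = 10
i=2: 10 = 2·5 (b=5); 5→6: 2·6 = 12; 12−1 = 11
i=3: 11 = 6 + 5 (b=6); 6→7: 7 + 5 = 12; 12−1 = 11
i=4: 11 = 7 + 4 (b=7); 7→8: 8 + 4 = 12; 12−1 = 11
i=5: 11 = 8 + 3 (b=8); 8→9: 9 + 3 = 12; 12−1 = 11
i=6: 11 = 9 + 2 (b=9); 9→10: 10 + 2 = 12; 12−1 = 11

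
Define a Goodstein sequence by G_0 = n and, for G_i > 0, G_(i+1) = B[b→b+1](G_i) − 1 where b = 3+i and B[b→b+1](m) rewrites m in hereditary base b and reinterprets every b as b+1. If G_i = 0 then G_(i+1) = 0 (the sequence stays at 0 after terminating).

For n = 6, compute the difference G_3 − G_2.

[0] 6 ≡ 2·3 (base 3). Lift 4: 8. −1: 7.
[1] 7 ≡ 4 + 3 (base 4). Lift 5: 8. −1: 7.
[2] 7 ≡ 5 + 2 (base 5). Lift 6: 8. −1: 7.

0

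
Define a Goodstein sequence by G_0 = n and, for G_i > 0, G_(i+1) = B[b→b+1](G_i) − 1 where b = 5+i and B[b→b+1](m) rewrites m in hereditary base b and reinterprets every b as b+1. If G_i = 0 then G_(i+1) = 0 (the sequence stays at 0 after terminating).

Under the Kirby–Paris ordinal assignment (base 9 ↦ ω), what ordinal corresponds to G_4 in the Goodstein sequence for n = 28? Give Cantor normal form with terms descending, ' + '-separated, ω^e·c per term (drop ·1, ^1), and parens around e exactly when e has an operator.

base 5: 28 = 5^2 + 3; at 6: 6^2 + 3 = 39; next = 38
base 6: 38 = 6^2 + 2; at 7: 7^2 + 2 = 51; next = 50
base 7: 50 = 7^2 + 1; at 8: 8^2 + 1 = 65; next = 64
base 8: 64 = 8^2; at 9: 9^2 = 81; next = 80
base 9: 80 = 8·9 + 8; at 10: 8·10 + 8 = 88; next = 87

ω·8 + 8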